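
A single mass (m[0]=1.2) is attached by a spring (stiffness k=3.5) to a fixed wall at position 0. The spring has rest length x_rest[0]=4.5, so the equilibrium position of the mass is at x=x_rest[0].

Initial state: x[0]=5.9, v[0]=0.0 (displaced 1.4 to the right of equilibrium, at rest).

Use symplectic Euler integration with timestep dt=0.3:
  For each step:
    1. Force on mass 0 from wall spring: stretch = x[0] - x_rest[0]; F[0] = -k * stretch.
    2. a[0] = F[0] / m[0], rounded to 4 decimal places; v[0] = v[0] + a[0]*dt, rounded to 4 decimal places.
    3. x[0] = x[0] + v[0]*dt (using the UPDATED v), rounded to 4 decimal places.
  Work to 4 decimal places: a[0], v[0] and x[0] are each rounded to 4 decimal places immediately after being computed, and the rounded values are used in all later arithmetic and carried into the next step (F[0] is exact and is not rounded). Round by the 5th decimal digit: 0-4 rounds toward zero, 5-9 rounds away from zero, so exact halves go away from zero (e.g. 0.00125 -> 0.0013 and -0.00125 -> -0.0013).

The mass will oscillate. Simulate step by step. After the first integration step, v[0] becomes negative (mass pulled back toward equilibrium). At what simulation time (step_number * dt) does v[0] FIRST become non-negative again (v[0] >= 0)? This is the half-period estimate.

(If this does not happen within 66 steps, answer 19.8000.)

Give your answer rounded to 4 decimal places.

Answer: 2.1000

Derivation:
Step 0: x=[5.9000] v=[0.0000]
Step 1: x=[5.5325] v=[-1.2250]
Step 2: x=[4.8940] v=[-2.1285]
Step 3: x=[4.1520] v=[-2.4733]
Step 4: x=[3.5014] v=[-2.1688]
Step 5: x=[3.1129] v=[-1.2950]
Step 6: x=[3.0885] v=[-0.0813]
Step 7: x=[3.4346] v=[1.1538]
First v>=0 after going negative at step 7, time=2.1000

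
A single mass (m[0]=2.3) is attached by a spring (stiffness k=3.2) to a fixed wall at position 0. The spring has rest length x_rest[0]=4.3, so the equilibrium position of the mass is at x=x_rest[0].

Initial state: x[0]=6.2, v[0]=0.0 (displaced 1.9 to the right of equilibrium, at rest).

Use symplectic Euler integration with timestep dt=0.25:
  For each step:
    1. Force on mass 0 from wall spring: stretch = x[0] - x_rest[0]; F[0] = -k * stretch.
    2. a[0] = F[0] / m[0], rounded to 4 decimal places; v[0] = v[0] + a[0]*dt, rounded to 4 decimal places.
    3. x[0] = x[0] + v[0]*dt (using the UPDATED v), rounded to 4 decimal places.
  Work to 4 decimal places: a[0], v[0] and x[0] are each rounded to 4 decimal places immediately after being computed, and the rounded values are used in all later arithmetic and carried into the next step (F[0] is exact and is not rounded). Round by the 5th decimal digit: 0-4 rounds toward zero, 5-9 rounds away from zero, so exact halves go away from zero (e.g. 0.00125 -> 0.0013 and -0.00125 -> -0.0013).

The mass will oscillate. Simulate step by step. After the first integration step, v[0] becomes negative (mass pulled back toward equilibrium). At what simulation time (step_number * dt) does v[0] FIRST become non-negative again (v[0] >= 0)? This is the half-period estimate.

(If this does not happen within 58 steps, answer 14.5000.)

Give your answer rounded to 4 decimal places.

Answer: 2.7500

Derivation:
Step 0: x=[6.2000] v=[0.0000]
Step 1: x=[6.0348] v=[-0.6609]
Step 2: x=[5.7187] v=[-1.2643]
Step 3: x=[5.2793] v=[-1.7578]
Step 4: x=[4.7547] v=[-2.0984]
Step 5: x=[4.1906] v=[-2.2566]
Step 6: x=[3.6360] v=[-2.2186]
Step 7: x=[3.1391] v=[-1.9877]
Step 8: x=[2.7431] v=[-1.5839]
Step 9: x=[2.4825] v=[-1.0424]
Step 10: x=[2.3800] v=[-0.4102]
Step 11: x=[2.4444] v=[0.2576]
First v>=0 after going negative at step 11, time=2.7500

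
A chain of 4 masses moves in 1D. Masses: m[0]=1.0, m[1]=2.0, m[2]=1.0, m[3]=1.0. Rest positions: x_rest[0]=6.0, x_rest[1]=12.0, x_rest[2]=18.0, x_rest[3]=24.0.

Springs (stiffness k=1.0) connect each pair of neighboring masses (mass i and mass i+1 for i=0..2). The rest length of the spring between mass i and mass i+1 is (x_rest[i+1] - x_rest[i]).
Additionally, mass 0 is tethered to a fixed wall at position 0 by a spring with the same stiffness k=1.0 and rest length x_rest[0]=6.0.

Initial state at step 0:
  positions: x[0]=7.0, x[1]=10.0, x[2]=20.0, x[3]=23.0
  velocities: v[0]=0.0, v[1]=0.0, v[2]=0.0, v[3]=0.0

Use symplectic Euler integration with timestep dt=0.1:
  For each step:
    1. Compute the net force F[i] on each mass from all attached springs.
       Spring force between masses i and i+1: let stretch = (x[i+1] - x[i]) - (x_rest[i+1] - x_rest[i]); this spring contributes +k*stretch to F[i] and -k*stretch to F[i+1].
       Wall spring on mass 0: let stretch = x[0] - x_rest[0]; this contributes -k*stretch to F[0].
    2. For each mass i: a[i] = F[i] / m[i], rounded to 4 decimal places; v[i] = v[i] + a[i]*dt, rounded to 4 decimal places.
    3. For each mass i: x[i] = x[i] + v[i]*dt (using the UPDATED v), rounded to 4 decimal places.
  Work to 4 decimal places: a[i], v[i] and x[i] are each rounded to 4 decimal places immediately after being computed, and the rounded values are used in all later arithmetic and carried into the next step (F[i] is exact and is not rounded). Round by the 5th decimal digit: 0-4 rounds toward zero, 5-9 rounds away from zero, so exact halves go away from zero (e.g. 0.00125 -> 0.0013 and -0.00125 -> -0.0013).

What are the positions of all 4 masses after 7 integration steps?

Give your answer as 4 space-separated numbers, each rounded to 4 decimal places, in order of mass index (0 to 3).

Answer: 6.0184 10.8718 18.2860 23.7202

Derivation:
Step 0: x=[7.0000 10.0000 20.0000 23.0000] v=[0.0000 0.0000 0.0000 0.0000]
Step 1: x=[6.9600 10.0350 19.9300 23.0300] v=[-0.4000 0.3500 -0.7000 0.3000]
Step 2: x=[6.8812 10.1041 19.7921 23.0890] v=[-0.7885 0.6910 -1.3795 0.5900]
Step 3: x=[6.7658 10.2055 19.5902 23.1750] v=[-1.1543 1.0143 -2.0186 0.8603]
Step 4: x=[6.6171 10.3367 19.3303 23.2852] v=[-1.4869 1.3116 -2.5986 1.1018]
Step 5: x=[6.4394 10.4942 19.0201 23.4158] v=[-1.7767 1.5753 -3.1025 1.3063]
Step 6: x=[6.2379 10.6741 18.6686 23.5625] v=[-2.0152 1.7989 -3.5155 1.4667]
Step 7: x=[6.0184 10.8718 18.2860 23.7202] v=[-2.1954 1.9768 -3.8256 1.5773]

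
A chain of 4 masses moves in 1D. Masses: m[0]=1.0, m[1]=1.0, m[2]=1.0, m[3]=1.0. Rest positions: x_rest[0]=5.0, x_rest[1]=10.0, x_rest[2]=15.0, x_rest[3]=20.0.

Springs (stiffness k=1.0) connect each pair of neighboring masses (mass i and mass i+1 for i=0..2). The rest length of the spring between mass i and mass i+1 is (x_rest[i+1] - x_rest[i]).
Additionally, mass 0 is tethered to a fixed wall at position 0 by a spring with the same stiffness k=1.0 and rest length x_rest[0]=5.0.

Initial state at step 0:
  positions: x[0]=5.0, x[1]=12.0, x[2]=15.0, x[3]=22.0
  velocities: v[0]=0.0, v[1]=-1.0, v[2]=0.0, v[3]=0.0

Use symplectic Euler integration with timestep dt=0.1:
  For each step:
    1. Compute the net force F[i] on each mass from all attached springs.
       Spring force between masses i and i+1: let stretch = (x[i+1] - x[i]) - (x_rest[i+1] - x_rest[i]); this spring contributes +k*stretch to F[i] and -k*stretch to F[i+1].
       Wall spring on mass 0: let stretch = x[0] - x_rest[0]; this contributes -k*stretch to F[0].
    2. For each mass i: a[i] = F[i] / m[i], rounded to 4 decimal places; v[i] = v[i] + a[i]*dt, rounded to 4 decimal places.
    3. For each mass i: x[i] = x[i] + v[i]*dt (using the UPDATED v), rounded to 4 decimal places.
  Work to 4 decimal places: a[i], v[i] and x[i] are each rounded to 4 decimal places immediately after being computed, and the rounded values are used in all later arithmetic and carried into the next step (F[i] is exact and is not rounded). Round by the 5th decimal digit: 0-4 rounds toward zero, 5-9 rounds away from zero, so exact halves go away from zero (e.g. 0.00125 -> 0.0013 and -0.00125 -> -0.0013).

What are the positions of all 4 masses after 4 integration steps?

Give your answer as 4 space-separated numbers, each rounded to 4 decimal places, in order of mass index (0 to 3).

Answer: 5.1785 11.2403 15.3696 21.8088

Derivation:
Step 0: x=[5.0000 12.0000 15.0000 22.0000] v=[0.0000 -1.0000 0.0000 0.0000]
Step 1: x=[5.0200 11.8600 15.0400 21.9800] v=[0.2000 -1.4000 0.4000 -0.2000]
Step 2: x=[5.0582 11.6834 15.1176 21.9406] v=[0.3820 -1.7660 0.7760 -0.3940]
Step 3: x=[5.1121 11.4749 15.2291 21.8830] v=[0.5387 -2.0851 1.1149 -0.5763]
Step 4: x=[5.1785 11.2403 15.3696 21.8088] v=[0.6638 -2.3460 1.4049 -0.7417]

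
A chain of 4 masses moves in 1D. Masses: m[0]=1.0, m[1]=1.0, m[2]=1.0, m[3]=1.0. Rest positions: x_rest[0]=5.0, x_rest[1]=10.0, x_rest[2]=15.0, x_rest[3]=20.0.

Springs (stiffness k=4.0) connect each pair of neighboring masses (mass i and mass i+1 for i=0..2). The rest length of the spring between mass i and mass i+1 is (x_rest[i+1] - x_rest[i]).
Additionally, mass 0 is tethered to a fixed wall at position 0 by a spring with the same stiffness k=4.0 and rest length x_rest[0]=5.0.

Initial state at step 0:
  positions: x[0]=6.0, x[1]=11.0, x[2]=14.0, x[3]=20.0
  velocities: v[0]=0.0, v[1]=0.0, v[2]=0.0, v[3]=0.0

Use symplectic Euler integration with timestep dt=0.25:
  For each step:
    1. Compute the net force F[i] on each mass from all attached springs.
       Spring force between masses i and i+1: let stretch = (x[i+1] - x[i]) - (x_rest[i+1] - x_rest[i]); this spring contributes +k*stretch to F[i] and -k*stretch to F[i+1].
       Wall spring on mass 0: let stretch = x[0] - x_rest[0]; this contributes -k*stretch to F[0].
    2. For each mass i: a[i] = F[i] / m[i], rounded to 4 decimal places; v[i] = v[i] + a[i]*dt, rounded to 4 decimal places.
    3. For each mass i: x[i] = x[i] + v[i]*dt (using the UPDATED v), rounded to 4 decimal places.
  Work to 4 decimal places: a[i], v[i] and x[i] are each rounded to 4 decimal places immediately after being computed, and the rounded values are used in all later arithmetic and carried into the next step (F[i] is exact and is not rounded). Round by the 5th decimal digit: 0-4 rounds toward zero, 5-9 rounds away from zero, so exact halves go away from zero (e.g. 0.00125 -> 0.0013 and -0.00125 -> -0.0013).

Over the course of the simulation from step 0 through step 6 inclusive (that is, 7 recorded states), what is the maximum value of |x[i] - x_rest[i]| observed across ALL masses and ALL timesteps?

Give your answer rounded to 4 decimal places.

Step 0: x=[6.0000 11.0000 14.0000 20.0000] v=[0.0000 0.0000 0.0000 0.0000]
Step 1: x=[5.7500 10.5000 14.7500 19.7500] v=[-1.0000 -2.0000 3.0000 -1.0000]
Step 2: x=[5.2500 9.8750 15.6875 19.5000] v=[-2.0000 -2.5000 3.7500 -1.0000]
Step 3: x=[4.5938 9.5469 16.1250 19.5469] v=[-2.6250 -1.3125 1.7500 0.1875]
Step 4: x=[4.0274 9.6250 15.7735 19.9883] v=[-2.2657 0.3125 -1.4062 1.7656]
Step 5: x=[3.8535 9.8409 14.9385 20.6260] v=[-0.6955 0.8634 -3.3399 2.5508]
Step 6: x=[4.2131 9.8343 14.2510 21.0918] v=[1.4384 -0.0264 -2.7500 1.8633]
Max displacement = 1.1465

Answer: 1.1465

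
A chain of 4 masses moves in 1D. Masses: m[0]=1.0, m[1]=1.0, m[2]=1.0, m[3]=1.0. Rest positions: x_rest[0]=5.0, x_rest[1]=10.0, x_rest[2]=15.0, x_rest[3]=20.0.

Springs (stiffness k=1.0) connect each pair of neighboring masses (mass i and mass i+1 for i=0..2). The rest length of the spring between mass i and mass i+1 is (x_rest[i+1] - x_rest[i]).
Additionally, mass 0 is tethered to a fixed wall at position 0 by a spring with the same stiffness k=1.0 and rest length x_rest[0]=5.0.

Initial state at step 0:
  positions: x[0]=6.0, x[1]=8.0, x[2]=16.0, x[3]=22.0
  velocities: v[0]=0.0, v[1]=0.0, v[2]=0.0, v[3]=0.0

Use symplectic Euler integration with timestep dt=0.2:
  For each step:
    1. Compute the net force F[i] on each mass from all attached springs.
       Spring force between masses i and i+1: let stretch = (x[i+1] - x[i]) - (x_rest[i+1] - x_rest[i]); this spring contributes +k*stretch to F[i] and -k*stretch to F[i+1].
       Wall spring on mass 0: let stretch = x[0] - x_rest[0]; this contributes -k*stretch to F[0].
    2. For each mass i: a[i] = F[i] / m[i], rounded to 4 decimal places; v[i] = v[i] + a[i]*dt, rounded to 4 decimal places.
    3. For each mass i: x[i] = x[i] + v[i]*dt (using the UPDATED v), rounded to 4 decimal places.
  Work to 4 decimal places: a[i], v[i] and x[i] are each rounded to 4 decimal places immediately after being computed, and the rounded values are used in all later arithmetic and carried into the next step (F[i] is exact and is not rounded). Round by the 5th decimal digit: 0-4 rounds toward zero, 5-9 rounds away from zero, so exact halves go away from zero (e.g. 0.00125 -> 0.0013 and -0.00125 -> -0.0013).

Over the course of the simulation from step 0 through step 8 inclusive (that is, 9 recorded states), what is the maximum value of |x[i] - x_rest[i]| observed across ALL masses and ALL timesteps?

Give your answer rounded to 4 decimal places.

Step 0: x=[6.0000 8.0000 16.0000 22.0000] v=[0.0000 0.0000 0.0000 0.0000]
Step 1: x=[5.8400 8.2400 15.9200 21.9600] v=[-0.8000 1.2000 -0.4000 -0.2000]
Step 2: x=[5.5424 8.6912 15.7744 21.8784] v=[-1.4880 2.2560 -0.7280 -0.4080]
Step 3: x=[5.1491 9.2998 15.5896 21.7526] v=[-1.9667 3.0429 -0.9238 -0.6288]
Step 4: x=[4.7158 9.9939 15.3998 21.5803] v=[-2.1664 3.4707 -0.9492 -0.8614]
Step 5: x=[4.3050 10.6932 15.2409 21.3608] v=[-2.0539 3.4963 -0.7943 -1.0975]
Step 6: x=[3.9775 11.3188 15.1449 21.0965] v=[-1.6373 3.1282 -0.4799 -1.3215]
Step 7: x=[3.7846 11.8038 15.1339 20.7941] v=[-0.9645 2.4252 -0.0548 -1.5118]
Step 8: x=[3.7611 12.1013 15.2161 20.4653] v=[-0.1176 1.4874 0.4112 -1.6438]
Max displacement = 2.1013

Answer: 2.1013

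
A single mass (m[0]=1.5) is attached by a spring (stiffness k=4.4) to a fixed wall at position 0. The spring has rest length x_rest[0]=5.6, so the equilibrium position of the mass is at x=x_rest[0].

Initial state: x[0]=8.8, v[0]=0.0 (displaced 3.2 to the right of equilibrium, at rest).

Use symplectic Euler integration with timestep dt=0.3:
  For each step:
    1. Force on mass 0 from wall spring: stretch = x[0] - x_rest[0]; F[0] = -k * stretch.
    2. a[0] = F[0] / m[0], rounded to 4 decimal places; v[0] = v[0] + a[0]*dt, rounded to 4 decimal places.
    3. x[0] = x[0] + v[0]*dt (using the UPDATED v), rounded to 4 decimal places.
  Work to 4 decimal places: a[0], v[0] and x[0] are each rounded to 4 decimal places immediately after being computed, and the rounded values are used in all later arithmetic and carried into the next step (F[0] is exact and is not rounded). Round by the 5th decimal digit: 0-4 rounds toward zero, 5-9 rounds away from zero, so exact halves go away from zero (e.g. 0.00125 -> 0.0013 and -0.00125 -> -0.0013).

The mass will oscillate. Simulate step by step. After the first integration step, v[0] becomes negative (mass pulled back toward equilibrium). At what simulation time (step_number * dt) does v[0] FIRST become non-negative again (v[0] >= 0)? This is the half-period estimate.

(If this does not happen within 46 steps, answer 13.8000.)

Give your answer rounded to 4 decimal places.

Answer: 2.1000

Derivation:
Step 0: x=[8.8000] v=[0.0000]
Step 1: x=[7.9552] v=[-2.8160]
Step 2: x=[6.4886] v=[-4.8886]
Step 3: x=[4.7874] v=[-5.6706]
Step 4: x=[3.3008] v=[-4.9555]
Step 5: x=[2.4211] v=[-2.9322]
Step 6: x=[2.3807] v=[-0.1348]
Step 7: x=[3.1902] v=[2.6982]
First v>=0 after going negative at step 7, time=2.1000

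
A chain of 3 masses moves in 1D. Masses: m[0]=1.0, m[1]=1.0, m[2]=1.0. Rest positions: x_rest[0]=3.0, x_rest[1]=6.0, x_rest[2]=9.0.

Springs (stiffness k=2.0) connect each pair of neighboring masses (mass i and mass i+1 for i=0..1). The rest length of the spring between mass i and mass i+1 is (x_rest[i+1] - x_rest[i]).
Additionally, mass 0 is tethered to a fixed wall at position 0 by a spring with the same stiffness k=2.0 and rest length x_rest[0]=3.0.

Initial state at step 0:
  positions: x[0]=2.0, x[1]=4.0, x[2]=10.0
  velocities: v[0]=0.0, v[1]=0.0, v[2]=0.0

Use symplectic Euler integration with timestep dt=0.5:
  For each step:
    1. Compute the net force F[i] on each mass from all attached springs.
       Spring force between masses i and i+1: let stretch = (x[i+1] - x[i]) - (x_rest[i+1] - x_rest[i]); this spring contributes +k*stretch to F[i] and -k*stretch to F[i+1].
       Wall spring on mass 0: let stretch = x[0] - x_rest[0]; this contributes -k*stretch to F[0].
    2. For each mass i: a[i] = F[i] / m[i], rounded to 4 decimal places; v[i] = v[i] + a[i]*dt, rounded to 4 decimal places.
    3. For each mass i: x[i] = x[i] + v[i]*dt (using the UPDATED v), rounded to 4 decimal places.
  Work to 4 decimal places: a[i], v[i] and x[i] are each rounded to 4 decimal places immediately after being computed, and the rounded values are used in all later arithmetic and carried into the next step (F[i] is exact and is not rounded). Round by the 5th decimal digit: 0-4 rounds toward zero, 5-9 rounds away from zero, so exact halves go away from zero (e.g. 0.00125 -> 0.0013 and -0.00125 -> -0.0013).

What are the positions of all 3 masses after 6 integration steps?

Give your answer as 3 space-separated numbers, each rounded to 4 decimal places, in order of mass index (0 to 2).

Step 0: x=[2.0000 4.0000 10.0000] v=[0.0000 0.0000 0.0000]
Step 1: x=[2.0000 6.0000 8.5000] v=[0.0000 4.0000 -3.0000]
Step 2: x=[3.0000 7.2500 7.2500] v=[2.0000 2.5000 -2.5000]
Step 3: x=[4.6250 6.3750 7.5000] v=[3.2500 -1.7500 0.5000]
Step 4: x=[4.8125 5.1875 8.6875] v=[0.3750 -2.3750 2.3750]
Step 5: x=[2.7813 5.5625 9.6250] v=[-4.0625 0.7500 1.8750]
Step 6: x=[0.7500 6.5782 10.0313] v=[-4.0626 2.0313 0.8125]

Answer: 0.7500 6.5782 10.0313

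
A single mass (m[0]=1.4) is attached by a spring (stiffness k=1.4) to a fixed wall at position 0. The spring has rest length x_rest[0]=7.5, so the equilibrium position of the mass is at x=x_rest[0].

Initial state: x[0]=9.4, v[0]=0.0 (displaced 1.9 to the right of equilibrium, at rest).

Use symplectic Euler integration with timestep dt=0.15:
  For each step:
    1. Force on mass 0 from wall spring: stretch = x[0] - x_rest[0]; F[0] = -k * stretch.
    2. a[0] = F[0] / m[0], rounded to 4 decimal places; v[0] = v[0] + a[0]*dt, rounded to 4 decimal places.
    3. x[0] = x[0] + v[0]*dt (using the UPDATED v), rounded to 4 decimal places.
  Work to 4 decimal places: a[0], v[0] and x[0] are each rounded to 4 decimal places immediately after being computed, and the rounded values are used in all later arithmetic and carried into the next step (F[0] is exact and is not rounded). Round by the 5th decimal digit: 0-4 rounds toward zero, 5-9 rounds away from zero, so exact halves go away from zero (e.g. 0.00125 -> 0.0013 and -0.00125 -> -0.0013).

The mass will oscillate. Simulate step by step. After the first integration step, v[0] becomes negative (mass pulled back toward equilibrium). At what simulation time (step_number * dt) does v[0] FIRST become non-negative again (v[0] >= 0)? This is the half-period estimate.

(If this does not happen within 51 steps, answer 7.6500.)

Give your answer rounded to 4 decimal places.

Step 0: x=[9.4000] v=[0.0000]
Step 1: x=[9.3573] v=[-0.2850]
Step 2: x=[9.2728] v=[-0.5636]
Step 3: x=[9.1484] v=[-0.8295]
Step 4: x=[8.9869] v=[-1.0768]
Step 5: x=[8.7919] v=[-1.2998]
Step 6: x=[8.5679] v=[-1.4936]
Step 7: x=[8.3198] v=[-1.6538]
Step 8: x=[8.0533] v=[-1.7768]
Step 9: x=[7.7743] v=[-1.8598]
Step 10: x=[7.4892] v=[-1.9009]
Step 11: x=[7.2043] v=[-1.8993]
Step 12: x=[6.9261] v=[-1.8549]
Step 13: x=[6.6608] v=[-1.7688]
Step 14: x=[6.4144] v=[-1.6429]
Step 15: x=[6.1924] v=[-1.4801]
Step 16: x=[5.9998] v=[-1.2840]
Step 17: x=[5.8410] v=[-1.0590]
Step 18: x=[5.7195] v=[-0.8102]
Step 19: x=[5.6380] v=[-0.5431]
Step 20: x=[5.5984] v=[-0.2638]
Step 21: x=[5.6016] v=[0.0214]
First v>=0 after going negative at step 21, time=3.1500

Answer: 3.1500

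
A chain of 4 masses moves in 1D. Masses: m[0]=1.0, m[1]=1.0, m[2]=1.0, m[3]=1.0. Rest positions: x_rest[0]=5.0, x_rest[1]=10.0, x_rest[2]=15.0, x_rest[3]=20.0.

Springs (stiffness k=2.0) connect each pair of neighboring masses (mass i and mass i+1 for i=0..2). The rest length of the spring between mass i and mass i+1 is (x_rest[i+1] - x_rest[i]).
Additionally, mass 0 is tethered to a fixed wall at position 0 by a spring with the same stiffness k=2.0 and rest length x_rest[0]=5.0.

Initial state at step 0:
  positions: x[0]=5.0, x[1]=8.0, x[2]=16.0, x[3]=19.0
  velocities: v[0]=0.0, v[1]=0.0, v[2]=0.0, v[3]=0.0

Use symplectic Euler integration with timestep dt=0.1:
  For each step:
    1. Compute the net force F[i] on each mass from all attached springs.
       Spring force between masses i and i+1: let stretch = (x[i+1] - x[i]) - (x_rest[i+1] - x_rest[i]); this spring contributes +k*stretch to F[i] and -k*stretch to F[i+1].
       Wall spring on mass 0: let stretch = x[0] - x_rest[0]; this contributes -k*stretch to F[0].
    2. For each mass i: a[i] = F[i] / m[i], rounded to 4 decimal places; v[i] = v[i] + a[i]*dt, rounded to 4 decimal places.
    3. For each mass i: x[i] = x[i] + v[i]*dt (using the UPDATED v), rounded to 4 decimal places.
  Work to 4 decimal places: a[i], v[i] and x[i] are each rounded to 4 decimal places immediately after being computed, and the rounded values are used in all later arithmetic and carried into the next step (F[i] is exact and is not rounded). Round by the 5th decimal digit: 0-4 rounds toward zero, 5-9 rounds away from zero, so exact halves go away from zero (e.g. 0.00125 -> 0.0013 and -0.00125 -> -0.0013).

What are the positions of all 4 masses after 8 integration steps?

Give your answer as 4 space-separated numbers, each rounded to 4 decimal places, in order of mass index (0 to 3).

Step 0: x=[5.0000 8.0000 16.0000 19.0000] v=[0.0000 0.0000 0.0000 0.0000]
Step 1: x=[4.9600 8.1000 15.9000 19.0400] v=[-0.4000 1.0000 -1.0000 0.4000]
Step 2: x=[4.8836 8.2932 15.7068 19.1172] v=[-0.7640 1.9320 -1.9320 0.7720]
Step 3: x=[4.7777 8.5665 15.4335 19.2262] v=[-1.0588 2.7328 -2.7326 1.0899]
Step 4: x=[4.6520 8.9013 15.0988 19.3593] v=[-1.2566 3.3484 -3.3475 1.3314]
Step 5: x=[4.5183 9.2751 14.7253 19.5072] v=[-1.3371 3.7380 -3.7349 1.4793]
Step 6: x=[4.3894 9.6628 14.3384 19.6595] v=[-1.2894 3.8767 -3.8686 1.5229]
Step 7: x=[4.2781 10.0385 13.9645 19.8054] v=[-1.1126 3.7571 -3.7395 1.4587]
Step 8: x=[4.1965 10.3775 13.6289 19.9345] v=[-0.8161 3.3902 -3.3565 1.2905]

Answer: 4.1965 10.3775 13.6289 19.9345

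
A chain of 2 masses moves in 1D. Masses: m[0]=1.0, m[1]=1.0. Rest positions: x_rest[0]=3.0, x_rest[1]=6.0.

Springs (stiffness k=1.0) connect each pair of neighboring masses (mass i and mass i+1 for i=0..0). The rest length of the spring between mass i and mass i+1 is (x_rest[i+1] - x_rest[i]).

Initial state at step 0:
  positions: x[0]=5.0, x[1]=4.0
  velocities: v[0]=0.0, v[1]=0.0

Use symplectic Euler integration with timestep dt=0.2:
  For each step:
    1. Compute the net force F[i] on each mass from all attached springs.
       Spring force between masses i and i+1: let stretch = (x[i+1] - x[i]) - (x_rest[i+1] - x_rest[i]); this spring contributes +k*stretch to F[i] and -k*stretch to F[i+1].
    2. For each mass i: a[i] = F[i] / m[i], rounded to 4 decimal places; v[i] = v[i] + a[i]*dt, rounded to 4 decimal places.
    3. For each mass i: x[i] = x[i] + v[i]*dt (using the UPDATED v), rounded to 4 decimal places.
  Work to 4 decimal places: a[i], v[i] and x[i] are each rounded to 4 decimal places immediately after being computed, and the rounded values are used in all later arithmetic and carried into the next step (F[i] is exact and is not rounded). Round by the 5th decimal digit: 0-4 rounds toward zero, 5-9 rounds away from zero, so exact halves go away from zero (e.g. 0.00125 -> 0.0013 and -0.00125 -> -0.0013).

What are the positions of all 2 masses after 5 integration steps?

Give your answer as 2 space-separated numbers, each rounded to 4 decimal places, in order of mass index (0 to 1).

Step 0: x=[5.0000 4.0000] v=[0.0000 0.0000]
Step 1: x=[4.8400 4.1600] v=[-0.8000 0.8000]
Step 2: x=[4.5328 4.4672] v=[-1.5360 1.5360]
Step 3: x=[4.1030 4.8970] v=[-2.1491 2.1491]
Step 4: x=[3.5849 5.4151] v=[-2.5903 2.5903]
Step 5: x=[3.0200 5.9800] v=[-2.8243 2.8243]

Answer: 3.0200 5.9800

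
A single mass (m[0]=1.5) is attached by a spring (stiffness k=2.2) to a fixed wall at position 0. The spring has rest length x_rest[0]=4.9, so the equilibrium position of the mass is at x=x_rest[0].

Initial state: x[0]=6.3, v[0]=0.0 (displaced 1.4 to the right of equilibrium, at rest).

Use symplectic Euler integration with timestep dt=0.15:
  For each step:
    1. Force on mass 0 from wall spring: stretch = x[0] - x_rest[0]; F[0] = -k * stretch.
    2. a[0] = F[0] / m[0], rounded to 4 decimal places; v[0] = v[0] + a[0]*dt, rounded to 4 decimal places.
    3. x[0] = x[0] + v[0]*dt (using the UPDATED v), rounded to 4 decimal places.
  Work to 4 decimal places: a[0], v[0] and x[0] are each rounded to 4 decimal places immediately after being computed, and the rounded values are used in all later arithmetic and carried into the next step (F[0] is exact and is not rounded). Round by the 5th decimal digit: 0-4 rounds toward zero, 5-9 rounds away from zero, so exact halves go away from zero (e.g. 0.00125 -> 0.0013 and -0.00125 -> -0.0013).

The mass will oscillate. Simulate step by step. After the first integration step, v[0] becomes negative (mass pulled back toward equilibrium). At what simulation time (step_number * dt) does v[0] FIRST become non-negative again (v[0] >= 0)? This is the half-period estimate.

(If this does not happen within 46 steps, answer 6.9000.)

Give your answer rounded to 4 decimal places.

Step 0: x=[6.3000] v=[0.0000]
Step 1: x=[6.2538] v=[-0.3080]
Step 2: x=[6.1629] v=[-0.6058]
Step 3: x=[6.0304] v=[-0.8836]
Step 4: x=[5.8606] v=[-1.1323]
Step 5: x=[5.6591] v=[-1.3436]
Step 6: x=[5.4325] v=[-1.5106]
Step 7: x=[5.1883] v=[-1.6278]
Step 8: x=[4.9346] v=[-1.6912]
Step 9: x=[4.6798] v=[-1.6988]
Step 10: x=[4.4322] v=[-1.6504]
Step 11: x=[4.2001] v=[-1.5475]
Step 12: x=[3.9911] v=[-1.3935]
Step 13: x=[3.8121] v=[-1.1935]
Step 14: x=[3.6690] v=[-0.9542]
Step 15: x=[3.5665] v=[-0.6834]
Step 16: x=[3.5080] v=[-0.3900]
Step 17: x=[3.4954] v=[-0.0838]
Step 18: x=[3.5292] v=[0.2252]
First v>=0 after going negative at step 18, time=2.7000

Answer: 2.7000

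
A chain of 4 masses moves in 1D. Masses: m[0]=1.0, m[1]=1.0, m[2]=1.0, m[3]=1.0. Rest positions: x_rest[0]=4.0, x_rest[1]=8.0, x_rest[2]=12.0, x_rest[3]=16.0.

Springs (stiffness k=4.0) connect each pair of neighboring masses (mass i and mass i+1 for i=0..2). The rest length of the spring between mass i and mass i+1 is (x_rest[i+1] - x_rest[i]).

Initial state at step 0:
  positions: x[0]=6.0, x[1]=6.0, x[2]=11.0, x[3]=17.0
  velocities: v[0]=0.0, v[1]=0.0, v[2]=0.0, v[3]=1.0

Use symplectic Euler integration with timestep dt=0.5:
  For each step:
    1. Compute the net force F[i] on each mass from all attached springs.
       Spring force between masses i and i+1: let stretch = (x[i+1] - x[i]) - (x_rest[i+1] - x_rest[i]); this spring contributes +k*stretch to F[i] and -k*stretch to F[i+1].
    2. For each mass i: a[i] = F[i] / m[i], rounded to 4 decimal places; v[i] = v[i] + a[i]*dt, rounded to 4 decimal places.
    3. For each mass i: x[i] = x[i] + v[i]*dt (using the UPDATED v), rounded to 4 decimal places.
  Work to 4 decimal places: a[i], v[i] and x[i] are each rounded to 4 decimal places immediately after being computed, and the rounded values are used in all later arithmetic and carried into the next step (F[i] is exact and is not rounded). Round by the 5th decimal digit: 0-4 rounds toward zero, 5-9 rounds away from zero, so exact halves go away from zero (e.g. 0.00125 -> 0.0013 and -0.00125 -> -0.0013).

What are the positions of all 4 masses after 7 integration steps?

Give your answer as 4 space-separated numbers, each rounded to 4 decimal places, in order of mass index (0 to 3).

Answer: 7.0000 7.0000 12.0000 17.5000

Derivation:
Step 0: x=[6.0000 6.0000 11.0000 17.0000] v=[0.0000 0.0000 0.0000 1.0000]
Step 1: x=[2.0000 11.0000 12.0000 15.5000] v=[-8.0000 10.0000 2.0000 -3.0000]
Step 2: x=[3.0000 8.0000 15.5000 14.5000] v=[2.0000 -6.0000 7.0000 -2.0000]
Step 3: x=[5.0000 7.5000 10.5000 18.5000] v=[4.0000 -1.0000 -10.0000 8.0000]
Step 4: x=[5.5000 7.5000 10.5000 18.5000] v=[1.0000 0.0000 0.0000 0.0000]
Step 5: x=[4.0000 8.5000 15.5000 14.5000] v=[-3.0000 2.0000 10.0000 -8.0000]
Step 6: x=[3.0000 12.0000 12.5000 15.5000] v=[-2.0000 7.0000 -6.0000 2.0000]
Step 7: x=[7.0000 7.0000 12.0000 17.5000] v=[8.0000 -10.0000 -1.0000 4.0000]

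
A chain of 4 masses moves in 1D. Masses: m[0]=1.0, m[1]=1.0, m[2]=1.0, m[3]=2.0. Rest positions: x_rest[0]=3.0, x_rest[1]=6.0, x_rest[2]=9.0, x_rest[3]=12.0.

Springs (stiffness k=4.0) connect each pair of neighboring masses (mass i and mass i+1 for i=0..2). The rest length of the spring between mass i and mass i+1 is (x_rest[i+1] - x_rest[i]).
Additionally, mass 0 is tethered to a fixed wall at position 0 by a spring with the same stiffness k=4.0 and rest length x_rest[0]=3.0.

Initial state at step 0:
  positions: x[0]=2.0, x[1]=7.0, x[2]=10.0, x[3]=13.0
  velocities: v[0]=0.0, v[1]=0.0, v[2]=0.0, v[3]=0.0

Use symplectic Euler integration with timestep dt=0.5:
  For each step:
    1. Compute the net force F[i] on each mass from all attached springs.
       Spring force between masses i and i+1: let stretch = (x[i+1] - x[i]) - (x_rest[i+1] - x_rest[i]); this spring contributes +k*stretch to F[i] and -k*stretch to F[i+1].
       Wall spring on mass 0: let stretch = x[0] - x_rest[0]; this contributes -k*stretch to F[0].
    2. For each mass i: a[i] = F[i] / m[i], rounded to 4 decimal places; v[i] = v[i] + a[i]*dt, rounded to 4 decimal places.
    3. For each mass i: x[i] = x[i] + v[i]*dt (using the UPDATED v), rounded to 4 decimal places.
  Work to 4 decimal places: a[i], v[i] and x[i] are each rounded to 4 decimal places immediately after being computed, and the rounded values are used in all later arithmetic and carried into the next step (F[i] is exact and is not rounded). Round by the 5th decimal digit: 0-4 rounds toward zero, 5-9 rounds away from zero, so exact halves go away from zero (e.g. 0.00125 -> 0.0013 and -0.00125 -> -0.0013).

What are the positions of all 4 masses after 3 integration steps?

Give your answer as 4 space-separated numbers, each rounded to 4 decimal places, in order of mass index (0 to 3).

Answer: 3.0000 6.0000 11.0000 12.0000

Derivation:
Step 0: x=[2.0000 7.0000 10.0000 13.0000] v=[0.0000 0.0000 0.0000 0.0000]
Step 1: x=[5.0000 5.0000 10.0000 13.0000] v=[6.0000 -4.0000 0.0000 0.0000]
Step 2: x=[3.0000 8.0000 8.0000 13.0000] v=[-4.0000 6.0000 -4.0000 0.0000]
Step 3: x=[3.0000 6.0000 11.0000 12.0000] v=[0.0000 -4.0000 6.0000 -2.0000]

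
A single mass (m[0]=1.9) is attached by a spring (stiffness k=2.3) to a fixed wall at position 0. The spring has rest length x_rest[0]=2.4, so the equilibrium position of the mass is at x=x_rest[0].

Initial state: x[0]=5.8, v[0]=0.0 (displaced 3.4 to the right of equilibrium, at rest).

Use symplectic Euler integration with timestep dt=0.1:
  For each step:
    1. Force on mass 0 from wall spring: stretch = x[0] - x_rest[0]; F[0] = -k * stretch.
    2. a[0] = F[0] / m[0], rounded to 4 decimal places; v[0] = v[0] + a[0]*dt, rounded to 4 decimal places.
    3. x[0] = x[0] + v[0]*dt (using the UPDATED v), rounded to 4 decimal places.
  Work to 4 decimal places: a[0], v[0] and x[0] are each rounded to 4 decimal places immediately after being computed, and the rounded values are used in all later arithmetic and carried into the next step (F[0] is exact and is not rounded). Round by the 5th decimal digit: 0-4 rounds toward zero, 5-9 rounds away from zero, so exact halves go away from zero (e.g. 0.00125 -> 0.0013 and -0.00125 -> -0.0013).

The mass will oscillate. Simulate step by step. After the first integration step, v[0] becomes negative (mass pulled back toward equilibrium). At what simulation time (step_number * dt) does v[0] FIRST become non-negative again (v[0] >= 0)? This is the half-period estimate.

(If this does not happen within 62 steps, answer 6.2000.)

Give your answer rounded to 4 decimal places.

Step 0: x=[5.8000] v=[0.0000]
Step 1: x=[5.7588] v=[-0.4116]
Step 2: x=[5.6770] v=[-0.8182]
Step 3: x=[5.5555] v=[-1.2149]
Step 4: x=[5.3958] v=[-1.5969]
Step 5: x=[5.1998] v=[-1.9596]
Step 6: x=[4.9700] v=[-2.2985]
Step 7: x=[4.7090] v=[-2.6096]
Step 8: x=[4.4201] v=[-2.8891]
Step 9: x=[4.1067] v=[-3.1336]
Step 10: x=[3.7727] v=[-3.3402]
Step 11: x=[3.4221] v=[-3.5064]
Step 12: x=[3.0591] v=[-3.6301]
Step 13: x=[2.6881] v=[-3.7099]
Step 14: x=[2.3136] v=[-3.7448]
Step 15: x=[1.9402] v=[-3.7343]
Step 16: x=[1.5723] v=[-3.6786]
Step 17: x=[1.2145] v=[-3.5784]
Step 18: x=[0.8710] v=[-3.4349]
Step 19: x=[0.5460] v=[-3.2498]
Step 20: x=[0.2435] v=[-3.0254]
Step 21: x=[-0.0329] v=[-2.7644]
Step 22: x=[-0.2799] v=[-2.4699]
Step 23: x=[-0.4945] v=[-2.1455]
Step 24: x=[-0.6740] v=[-1.7951]
Step 25: x=[-0.8163] v=[-1.4230]
Step 26: x=[-0.9197] v=[-1.0337]
Step 27: x=[-0.9829] v=[-0.6318]
Step 28: x=[-1.0051] v=[-0.2223]
Step 29: x=[-0.9861] v=[0.1899]
First v>=0 after going negative at step 29, time=2.9000

Answer: 2.9000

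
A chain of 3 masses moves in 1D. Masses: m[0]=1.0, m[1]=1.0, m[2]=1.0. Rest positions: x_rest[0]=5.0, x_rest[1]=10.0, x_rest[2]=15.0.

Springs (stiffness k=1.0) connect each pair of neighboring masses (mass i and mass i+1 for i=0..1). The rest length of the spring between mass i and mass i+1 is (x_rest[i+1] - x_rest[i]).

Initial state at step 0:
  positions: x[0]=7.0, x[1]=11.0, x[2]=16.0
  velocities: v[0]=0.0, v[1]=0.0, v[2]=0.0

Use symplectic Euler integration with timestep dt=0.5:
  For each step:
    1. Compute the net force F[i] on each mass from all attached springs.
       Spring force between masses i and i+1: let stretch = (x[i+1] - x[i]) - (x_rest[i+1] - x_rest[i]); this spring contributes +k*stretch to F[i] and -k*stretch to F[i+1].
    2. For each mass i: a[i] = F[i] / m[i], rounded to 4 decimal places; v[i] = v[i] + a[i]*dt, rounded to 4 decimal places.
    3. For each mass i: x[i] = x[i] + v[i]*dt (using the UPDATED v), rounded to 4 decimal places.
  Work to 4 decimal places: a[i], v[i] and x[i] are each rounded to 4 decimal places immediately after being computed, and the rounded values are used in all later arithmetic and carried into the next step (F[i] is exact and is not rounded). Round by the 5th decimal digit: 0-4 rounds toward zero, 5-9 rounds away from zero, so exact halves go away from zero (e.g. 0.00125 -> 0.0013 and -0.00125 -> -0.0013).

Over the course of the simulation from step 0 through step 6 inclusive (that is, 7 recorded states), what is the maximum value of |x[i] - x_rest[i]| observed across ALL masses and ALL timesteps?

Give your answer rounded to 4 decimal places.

Answer: 2.0102

Derivation:
Step 0: x=[7.0000 11.0000 16.0000] v=[0.0000 0.0000 0.0000]
Step 1: x=[6.7500 11.2500 16.0000] v=[-0.5000 0.5000 0.0000]
Step 2: x=[6.3750 11.5625 16.0625] v=[-0.7500 0.6250 0.1250]
Step 3: x=[6.0469 11.7032 16.2500] v=[-0.6563 0.2813 0.3750]
Step 4: x=[5.8828 11.5665 16.5508] v=[-0.3282 -0.2735 0.6016]
Step 5: x=[5.8897 11.2549 16.8556] v=[0.0137 -0.6232 0.6095]
Step 6: x=[5.9879 11.0022 17.0102] v=[0.1963 -0.5055 0.3092]
Max displacement = 2.0102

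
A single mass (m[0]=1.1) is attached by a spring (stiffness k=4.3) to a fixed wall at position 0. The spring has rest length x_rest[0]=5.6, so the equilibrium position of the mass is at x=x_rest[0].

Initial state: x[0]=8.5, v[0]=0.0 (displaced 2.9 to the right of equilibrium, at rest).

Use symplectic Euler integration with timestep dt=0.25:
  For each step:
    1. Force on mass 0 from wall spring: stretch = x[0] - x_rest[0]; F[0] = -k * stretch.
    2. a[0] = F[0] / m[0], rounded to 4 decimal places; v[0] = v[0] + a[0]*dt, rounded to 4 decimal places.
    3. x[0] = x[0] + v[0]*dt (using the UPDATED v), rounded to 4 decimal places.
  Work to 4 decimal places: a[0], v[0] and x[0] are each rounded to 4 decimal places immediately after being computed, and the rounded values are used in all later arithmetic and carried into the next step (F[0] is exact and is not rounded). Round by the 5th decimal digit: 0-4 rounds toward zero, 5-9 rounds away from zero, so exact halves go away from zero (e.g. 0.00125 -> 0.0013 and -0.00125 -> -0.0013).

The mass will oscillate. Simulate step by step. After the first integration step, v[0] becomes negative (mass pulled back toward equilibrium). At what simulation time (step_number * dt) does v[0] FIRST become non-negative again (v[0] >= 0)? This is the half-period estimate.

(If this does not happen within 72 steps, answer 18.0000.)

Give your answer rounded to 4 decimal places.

Answer: 1.7500

Derivation:
Step 0: x=[8.5000] v=[0.0000]
Step 1: x=[7.7915] v=[-2.8341]
Step 2: x=[6.5476] v=[-4.9758]
Step 3: x=[5.0721] v=[-5.9019]
Step 4: x=[3.7256] v=[-5.3860]
Step 5: x=[2.8371] v=[-3.5542]
Step 6: x=[2.6236] v=[-0.8541]
Step 7: x=[3.1373] v=[2.0547]
First v>=0 after going negative at step 7, time=1.7500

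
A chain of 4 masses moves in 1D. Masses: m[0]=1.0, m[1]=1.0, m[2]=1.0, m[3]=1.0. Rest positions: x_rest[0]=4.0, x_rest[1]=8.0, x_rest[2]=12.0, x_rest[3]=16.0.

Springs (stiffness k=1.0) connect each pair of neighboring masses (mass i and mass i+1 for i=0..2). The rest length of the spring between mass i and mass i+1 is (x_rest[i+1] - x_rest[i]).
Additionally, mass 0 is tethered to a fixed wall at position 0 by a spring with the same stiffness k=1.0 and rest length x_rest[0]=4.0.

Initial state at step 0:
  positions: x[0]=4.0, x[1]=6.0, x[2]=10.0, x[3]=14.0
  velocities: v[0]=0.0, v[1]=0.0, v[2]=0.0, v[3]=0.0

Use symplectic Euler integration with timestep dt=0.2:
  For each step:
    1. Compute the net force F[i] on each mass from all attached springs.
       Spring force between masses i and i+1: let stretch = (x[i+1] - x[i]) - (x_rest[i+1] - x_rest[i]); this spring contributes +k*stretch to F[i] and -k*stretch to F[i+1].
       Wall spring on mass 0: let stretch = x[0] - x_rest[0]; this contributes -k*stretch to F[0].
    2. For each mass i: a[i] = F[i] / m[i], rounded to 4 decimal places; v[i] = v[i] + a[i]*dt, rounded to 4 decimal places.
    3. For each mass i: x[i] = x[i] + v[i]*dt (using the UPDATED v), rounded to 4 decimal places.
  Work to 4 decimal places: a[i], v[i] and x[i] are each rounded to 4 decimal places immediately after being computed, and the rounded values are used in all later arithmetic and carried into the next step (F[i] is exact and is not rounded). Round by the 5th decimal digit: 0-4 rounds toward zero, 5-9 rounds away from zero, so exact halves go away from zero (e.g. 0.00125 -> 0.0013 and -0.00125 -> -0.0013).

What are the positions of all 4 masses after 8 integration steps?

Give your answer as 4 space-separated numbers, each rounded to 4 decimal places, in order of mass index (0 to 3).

Answer: 2.6697 7.3757 10.4249 14.0455

Derivation:
Step 0: x=[4.0000 6.0000 10.0000 14.0000] v=[0.0000 0.0000 0.0000 0.0000]
Step 1: x=[3.9200 6.0800 10.0000 14.0000] v=[-0.4000 0.4000 0.0000 0.0000]
Step 2: x=[3.7696 6.2304 10.0032 14.0000] v=[-0.7520 0.7520 0.0160 0.0000]
Step 3: x=[3.5668 6.4333 10.0154 14.0001] v=[-1.0138 1.0144 0.0608 0.0006]
Step 4: x=[3.3360 6.6648 10.0437 14.0008] v=[-1.1539 1.1575 0.1413 0.0037]
Step 5: x=[3.1049 6.8983 10.0951 14.0033] v=[-1.1553 1.1675 0.2569 0.0123]
Step 6: x=[2.9014 7.1079 10.1749 14.0094] v=[-1.0176 1.0482 0.3992 0.0307]
Step 7: x=[2.7501 7.2720 10.2854 14.0222] v=[-0.7566 0.8203 0.5527 0.0638]
Step 8: x=[2.6697 7.3757 10.4249 14.0455] v=[-0.4022 0.5186 0.6974 0.1164]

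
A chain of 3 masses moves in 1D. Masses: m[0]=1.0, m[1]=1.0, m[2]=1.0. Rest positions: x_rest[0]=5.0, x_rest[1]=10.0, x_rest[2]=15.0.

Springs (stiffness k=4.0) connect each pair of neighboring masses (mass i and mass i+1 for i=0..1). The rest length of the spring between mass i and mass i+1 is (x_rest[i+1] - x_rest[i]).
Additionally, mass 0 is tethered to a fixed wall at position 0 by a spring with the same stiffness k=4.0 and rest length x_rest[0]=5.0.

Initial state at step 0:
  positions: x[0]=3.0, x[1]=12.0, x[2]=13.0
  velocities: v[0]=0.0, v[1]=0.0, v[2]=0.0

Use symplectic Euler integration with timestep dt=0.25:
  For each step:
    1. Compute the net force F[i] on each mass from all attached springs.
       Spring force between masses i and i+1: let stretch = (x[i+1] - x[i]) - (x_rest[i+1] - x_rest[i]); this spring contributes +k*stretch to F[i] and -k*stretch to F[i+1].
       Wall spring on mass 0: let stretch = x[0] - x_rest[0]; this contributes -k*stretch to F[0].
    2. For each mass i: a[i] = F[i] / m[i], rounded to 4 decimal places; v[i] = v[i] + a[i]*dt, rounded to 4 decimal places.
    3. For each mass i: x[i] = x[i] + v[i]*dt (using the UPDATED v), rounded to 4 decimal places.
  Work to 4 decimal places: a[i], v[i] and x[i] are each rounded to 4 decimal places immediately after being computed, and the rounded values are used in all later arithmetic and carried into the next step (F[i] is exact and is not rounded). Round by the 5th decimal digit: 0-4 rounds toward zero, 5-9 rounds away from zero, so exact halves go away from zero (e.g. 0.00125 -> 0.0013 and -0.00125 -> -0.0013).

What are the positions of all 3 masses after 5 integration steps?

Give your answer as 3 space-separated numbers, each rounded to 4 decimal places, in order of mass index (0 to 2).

Answer: 3.7187 10.8262 14.4707

Derivation:
Step 0: x=[3.0000 12.0000 13.0000] v=[0.0000 0.0000 0.0000]
Step 1: x=[4.5000 10.0000 14.0000] v=[6.0000 -8.0000 4.0000]
Step 2: x=[6.2500 7.6250 15.2500] v=[7.0000 -9.5000 5.0000]
Step 3: x=[6.7813 6.8125 15.8438] v=[2.1250 -3.2500 2.3750]
Step 4: x=[5.6250 8.2500 15.4297] v=[-4.6251 5.7501 -1.6563]
Step 5: x=[3.7187 10.8262 14.4707] v=[-7.6251 10.3048 -3.8360]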